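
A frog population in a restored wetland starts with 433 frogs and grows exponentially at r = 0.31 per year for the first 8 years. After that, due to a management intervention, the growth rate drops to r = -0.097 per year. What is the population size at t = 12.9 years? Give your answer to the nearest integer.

3215 frogs

Phase 1: N(8) = 433·e^(0.31×8) = 433·e^2.48 = 5170.57.
Phase 2 runs for 12.9 − 8 = 4.9 years at r = -0.097.
N(12.9) = 5170.57·e^(-0.097×4.9) = 5170.57·e^-0.4753 = 3214.53.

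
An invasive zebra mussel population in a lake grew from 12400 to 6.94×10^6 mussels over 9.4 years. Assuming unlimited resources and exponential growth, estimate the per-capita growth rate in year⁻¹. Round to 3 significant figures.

0.673 per year

From N(t) = N₀·e^(rt): e^(r·9.4) = 6.94×10^6/12400 = 559.68.
r·9.4 = ln(559.68) = 6.3274, so r = 6.3274/9.4 = 0.67312.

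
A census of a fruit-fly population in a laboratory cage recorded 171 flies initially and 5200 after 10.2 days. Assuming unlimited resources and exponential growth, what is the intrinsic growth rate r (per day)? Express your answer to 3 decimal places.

0.335 per day

From N(t) = N₀·e^(rt): e^(r·10.2) = 5200/171 = 30.409.
r·10.2 = ln(30.409) = 3.4148, so r = 3.4148/10.2 = 0.33478.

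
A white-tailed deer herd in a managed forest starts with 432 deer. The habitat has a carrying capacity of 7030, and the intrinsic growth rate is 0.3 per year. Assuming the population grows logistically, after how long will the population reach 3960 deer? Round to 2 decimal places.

A = (K − N₀)/N₀ = (7030 − 432)/432 = 15.273.
Solve 7030/(1 + 15.273·e^(−0.3t)) = 3960: 1 + 15.273·e^(−0.3t) = 1.7753, so e^(−0.3t) = 0.0507592.
−0.3·t = ln(0.0507592) = -2.9807, so t = 2.9807/0.3 = 9.9355.

9.94 years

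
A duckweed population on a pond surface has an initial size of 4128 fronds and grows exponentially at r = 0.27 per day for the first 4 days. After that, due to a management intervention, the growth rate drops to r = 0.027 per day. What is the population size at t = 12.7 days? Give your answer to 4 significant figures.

15370 fronds

Phase 1: N(4) = 4128·e^(0.27×4) = 4128·e^1.08 = 12155.6.
Phase 2 runs for 12.7 − 4 = 8.7 days at r = 0.027.
N(12.7) = 12155.6·e^(0.027×8.7) = 12155.6·e^0.2349 = 15374.2.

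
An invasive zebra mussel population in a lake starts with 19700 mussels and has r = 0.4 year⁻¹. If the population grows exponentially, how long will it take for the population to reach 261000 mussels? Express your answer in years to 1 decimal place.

6.5 years

Set N₀·e^(rt) = 261000: e^(0.4·t) = 261000/19700 = 13.249.
0.4·t = ln(13.249) = 2.5839, so t = 2.5839/0.4 = 6.4598.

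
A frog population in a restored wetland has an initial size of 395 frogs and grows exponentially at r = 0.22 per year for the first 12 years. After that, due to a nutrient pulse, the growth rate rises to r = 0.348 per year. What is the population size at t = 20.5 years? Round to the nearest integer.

106605 frogs

Phase 1: N(12) = 395·e^(0.22×12) = 395·e^2.64 = 5535.22.
Phase 2 runs for 20.5 − 12 = 8.5 years at r = 0.348.
N(20.5) = 5535.22·e^(0.348×8.5) = 5535.22·e^2.958 = 106605.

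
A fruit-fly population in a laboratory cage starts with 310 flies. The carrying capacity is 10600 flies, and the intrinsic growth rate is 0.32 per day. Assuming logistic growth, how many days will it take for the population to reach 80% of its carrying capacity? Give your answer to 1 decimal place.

A = (K − N₀)/N₀ = (10600 − 310)/310 = 33.194.
Solve 10600/(1 + 33.194·e^(−0.32t)) = 8480: 1 + 33.194·e^(−0.32t) = 1.25, so e^(−0.32t) = 0.00753158.
−0.32·t = ln(0.00753158) = -4.8886, so t = 4.8886/0.32 = 15.277.

15.3 days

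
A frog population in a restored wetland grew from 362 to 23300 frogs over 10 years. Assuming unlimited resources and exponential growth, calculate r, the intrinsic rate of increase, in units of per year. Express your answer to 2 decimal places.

From N(t) = N₀·e^(rt): e^(r·10) = 23300/362 = 64.365.
r·10 = ln(64.365) = 4.1646, so r = 4.1646/10 = 0.41646.

0.42 per year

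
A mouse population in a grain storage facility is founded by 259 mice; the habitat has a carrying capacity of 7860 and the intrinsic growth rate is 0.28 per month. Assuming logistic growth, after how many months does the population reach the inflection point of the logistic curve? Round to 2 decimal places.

12.07 months

Logistic growth is fastest at N = K/2 = 3930.
A = (K − N₀)/N₀ = 29.347. Set K/(1 + A·e^(−rt)) = K/2 → A·e^(−rt) = 1.
e^(−0.28t) = 1/29.347 = 0.0340745, so t = ln(29.347)/0.28 = 3.3792/0.28 = 12.069.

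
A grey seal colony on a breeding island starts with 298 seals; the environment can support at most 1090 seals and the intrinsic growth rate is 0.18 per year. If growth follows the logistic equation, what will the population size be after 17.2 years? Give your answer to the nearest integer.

973 seals

A = (K − N₀)/N₀ = (1090 − 298)/298 = 2.6577.
N(t) = K/(1 + A·e^(−rt)) = 1090/(1 + 2.6577×e^(−0.18×17.2)).
e^(−3.096) = 0.04523; denominator = 1 + 2.6577×0.04523 = 1.1202.
N = 1090/1.1202 = 973.034.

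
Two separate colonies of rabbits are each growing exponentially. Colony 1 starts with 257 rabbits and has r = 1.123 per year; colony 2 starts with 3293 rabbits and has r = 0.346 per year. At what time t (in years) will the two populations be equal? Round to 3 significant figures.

3.28 years

Set 257·e^(1.123t) = 3293·e^(0.346t).
e^((1.123 − 0.346)t) = 3293/257 → e^(0.777·t) = 12.813.
0.777·t = ln(12.813) = 2.5505, so t = 2.5505/0.777 = 3.2825.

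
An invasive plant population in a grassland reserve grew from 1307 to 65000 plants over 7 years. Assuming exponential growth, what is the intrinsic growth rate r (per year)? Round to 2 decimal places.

From N(t) = N₀·e^(rt): e^(r·7) = 65000/1307 = 49.732.
r·7 = ln(49.732) = 3.9067, so r = 3.9067/7 = 0.55809.

0.56 per year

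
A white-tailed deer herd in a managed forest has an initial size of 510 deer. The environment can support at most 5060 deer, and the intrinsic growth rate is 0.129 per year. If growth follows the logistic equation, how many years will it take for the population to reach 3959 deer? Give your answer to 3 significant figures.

A = (K − N₀)/N₀ = (5060 − 510)/510 = 8.9216.
Solve 5060/(1 + 8.9216·e^(−0.129t)) = 3959: 1 + 8.9216·e^(−0.129t) = 1.2781, so e^(−0.129t) = 0.0311717.
−0.129·t = ln(0.0311717) = -3.4682, so t = 3.4682/0.129 = 26.886.

26.9 years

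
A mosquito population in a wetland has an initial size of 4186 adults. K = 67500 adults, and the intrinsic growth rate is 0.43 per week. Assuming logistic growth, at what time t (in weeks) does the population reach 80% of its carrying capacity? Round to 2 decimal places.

A = (K − N₀)/N₀ = (67500 − 4186)/4186 = 15.125.
Solve 67500/(1 + 15.125·e^(−0.43t)) = 54000: 1 + 15.125·e^(−0.43t) = 1.25, so e^(−0.43t) = 0.0165287.
−0.43·t = ln(0.0165287) = -4.1027, so t = 4.1027/0.43 = 9.5411.

9.54 weeks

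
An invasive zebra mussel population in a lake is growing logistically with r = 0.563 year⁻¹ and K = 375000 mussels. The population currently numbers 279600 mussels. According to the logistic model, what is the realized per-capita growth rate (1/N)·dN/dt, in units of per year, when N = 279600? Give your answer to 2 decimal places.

(1/N)·dN/dt = r(1 − N/K) = 0.563 × (1 − 279600/375000).
= 0.563 × 0.2544 = 0.14323.

0.14 per year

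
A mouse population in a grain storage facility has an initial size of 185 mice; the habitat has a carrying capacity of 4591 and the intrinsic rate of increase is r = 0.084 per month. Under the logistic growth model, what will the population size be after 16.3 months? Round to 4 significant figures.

A = (K − N₀)/N₀ = (4591 − 185)/185 = 23.816.
N(t) = K/(1 + A·e^(−rt)) = 4591/(1 + 23.816×e^(−0.084×16.3)).
e^(−1.369) = 0.25431; denominator = 1 + 23.816×0.25431 = 7.0567.
N = 4591/7.0567 = 650.586.

650.6 mice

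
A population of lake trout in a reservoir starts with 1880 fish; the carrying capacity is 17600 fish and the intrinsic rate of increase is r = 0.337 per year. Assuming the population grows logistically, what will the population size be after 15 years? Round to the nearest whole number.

16709 fish

A = (K − N₀)/N₀ = (17600 − 1880)/1880 = 8.3617.
N(t) = K/(1 + A·e^(−rt)) = 17600/(1 + 8.3617×e^(−0.337×15)).
e^(−5.055) = 0.0063774; denominator = 1 + 8.3617×0.0063774 = 1.0533.
N = 17600/1.0533 = 16709.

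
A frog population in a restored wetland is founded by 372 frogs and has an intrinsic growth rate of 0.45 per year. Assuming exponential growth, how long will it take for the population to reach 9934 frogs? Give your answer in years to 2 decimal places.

Set N₀·e^(rt) = 9934: e^(0.45·t) = 9934/372 = 26.704.
0.45·t = ln(26.704) = 3.2848, so t = 3.2848/0.45 = 7.2996.

7.30 years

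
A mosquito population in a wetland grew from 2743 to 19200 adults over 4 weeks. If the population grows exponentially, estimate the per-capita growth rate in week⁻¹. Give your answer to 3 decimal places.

0.486 per week

From N(t) = N₀·e^(rt): e^(r·4) = 19200/2743 = 6.9996.
r·4 = ln(6.9996) = 1.9459, so r = 1.9459/4 = 0.48646.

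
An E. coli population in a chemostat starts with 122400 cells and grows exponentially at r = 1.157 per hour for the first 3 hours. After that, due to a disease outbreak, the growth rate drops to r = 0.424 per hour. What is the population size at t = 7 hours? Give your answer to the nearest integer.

Phase 1: N(3) = 122400·e^(1.157×3) = 122400·e^3.471 = 3.937473×10^6.
Phase 2 runs for 7 − 3 = 4 hours at r = 0.424.
N(7) = 3.937473×10^6·e^(0.424×4) = 3.937473×10^6·e^1.696 = 2.146748×10^7.

21467477 cells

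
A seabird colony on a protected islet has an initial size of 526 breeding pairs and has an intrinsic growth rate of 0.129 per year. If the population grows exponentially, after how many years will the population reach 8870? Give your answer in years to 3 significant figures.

21.9 years

Set N₀·e^(rt) = 8870: e^(0.129·t) = 8870/526 = 16.863.
0.129·t = ln(16.863) = 2.8251, so t = 2.8251/0.129 = 21.9.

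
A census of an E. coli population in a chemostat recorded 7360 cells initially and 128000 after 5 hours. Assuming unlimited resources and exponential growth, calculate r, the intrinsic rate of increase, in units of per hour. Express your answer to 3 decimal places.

From N(t) = N₀·e^(rt): e^(r·5) = 128000/7360 = 17.391.
r·5 = ln(17.391) = 2.856, so r = 2.856/5 = 0.57119.

0.571 per hour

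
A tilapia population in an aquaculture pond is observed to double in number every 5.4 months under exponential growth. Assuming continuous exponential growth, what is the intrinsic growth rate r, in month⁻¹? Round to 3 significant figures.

0.128 per month

r = ln(2)/t_d = 0.6931/5.4 = 0.12836.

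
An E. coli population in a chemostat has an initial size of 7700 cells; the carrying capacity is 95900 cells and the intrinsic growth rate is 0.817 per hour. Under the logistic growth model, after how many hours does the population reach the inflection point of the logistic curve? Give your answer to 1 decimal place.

3.0 hours

Logistic growth is fastest at N = K/2 = 47950.
A = (K − N₀)/N₀ = 11.455. Set K/(1 + A·e^(−rt)) = K/2 → A·e^(−rt) = 1.
e^(−0.817t) = 1/11.455 = 0.0873016, so t = ln(11.455)/0.817 = 2.4384/0.817 = 2.9846.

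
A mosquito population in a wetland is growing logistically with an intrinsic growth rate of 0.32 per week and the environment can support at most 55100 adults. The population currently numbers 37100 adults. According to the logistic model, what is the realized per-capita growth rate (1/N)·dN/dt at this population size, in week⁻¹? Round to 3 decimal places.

0.105 per week

(1/N)·dN/dt = r(1 − N/K) = 0.32 × (1 − 37100/55100).
= 0.32 × 0.32668 = 0.10454.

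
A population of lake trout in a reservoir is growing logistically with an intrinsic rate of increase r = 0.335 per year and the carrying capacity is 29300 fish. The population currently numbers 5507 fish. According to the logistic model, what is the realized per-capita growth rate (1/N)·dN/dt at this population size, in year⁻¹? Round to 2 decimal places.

0.27 per year

(1/N)·dN/dt = r(1 − N/K) = 0.335 × (1 − 5507/29300).
= 0.335 × 0.81205 = 0.27204.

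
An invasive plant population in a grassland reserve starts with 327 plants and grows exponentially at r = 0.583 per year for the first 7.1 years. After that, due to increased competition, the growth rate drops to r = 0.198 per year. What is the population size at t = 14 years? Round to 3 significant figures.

Phase 1: N(7.1) = 327·e^(0.583×7.1) = 327·e^4.139 = 20522.2.
Phase 2 runs for 14 − 7.1 = 6.9 years at r = 0.198.
N(14) = 20522.2·e^(0.198×6.9) = 20522.2·e^1.366 = 80455.6.

80500 plants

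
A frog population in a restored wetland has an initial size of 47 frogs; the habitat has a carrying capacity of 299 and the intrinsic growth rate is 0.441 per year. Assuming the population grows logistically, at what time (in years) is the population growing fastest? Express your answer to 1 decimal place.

Logistic growth is fastest at N = K/2 = 149.5.
A = (K − N₀)/N₀ = 5.3617. Set K/(1 + A·e^(−rt)) = K/2 → A·e^(−rt) = 1.
e^(−0.441t) = 1/5.3617 = 0.186508, so t = ln(5.3617)/0.441 = 1.6793/0.441 = 3.8079.

3.8 years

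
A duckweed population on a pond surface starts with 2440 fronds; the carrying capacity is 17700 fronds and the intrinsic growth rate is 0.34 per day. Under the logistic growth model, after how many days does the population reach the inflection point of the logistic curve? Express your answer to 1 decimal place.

5.4 days

Logistic growth is fastest at N = K/2 = 8850.
A = (K − N₀)/N₀ = 6.2541. Set K/(1 + A·e^(−rt)) = K/2 → A·e^(−rt) = 1.
e^(−0.34t) = 1/6.2541 = 0.159895, so t = ln(6.2541)/0.34 = 1.8332/0.34 = 5.3919.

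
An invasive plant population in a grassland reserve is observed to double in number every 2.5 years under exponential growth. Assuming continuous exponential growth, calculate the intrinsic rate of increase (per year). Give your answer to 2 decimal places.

0.28 per year

r = ln(2)/t_d = 0.6931/2.5 = 0.27726.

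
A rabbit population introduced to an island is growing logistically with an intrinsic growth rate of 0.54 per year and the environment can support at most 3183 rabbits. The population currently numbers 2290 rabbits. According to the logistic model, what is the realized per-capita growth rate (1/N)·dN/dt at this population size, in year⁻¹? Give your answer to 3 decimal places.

(1/N)·dN/dt = r(1 − N/K) = 0.54 × (1 − 2290/3183).
= 0.54 × 0.28055 = 0.1515.

0.151 per year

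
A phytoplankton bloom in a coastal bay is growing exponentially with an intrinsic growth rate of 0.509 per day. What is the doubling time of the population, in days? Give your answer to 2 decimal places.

1.36 days

Doubling time t_d = ln(2)/r = 0.6931/0.509 = 1.3618.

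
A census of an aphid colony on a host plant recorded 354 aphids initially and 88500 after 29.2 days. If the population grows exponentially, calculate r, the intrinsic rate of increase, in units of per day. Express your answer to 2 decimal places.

From N(t) = N₀·e^(rt): e^(r·29.2) = 88500/354 = 250.
r·29.2 = ln(250) = 5.5215, so r = 5.5215/29.2 = 0.18909.

0.19 per day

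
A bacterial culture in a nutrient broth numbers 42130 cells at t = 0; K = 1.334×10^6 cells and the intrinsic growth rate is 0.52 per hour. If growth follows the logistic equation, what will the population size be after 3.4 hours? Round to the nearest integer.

214004 cells

A = (K − N₀)/N₀ = (1.334×10^6 − 42130)/42130 = 30.664.
N(t) = K/(1 + A·e^(−rt)) = 1.334×10^6/(1 + 30.664×e^(−0.52×3.4)).
e^(−1.768) = 0.17067; denominator = 1 + 30.664×0.17067 = 6.2335.
N = 1.334×10^6/6.2335 = 214004.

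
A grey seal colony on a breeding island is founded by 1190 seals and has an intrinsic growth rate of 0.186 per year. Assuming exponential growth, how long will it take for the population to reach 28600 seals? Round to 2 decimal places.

17.09 years

Set N₀·e^(rt) = 28600: e^(0.186·t) = 28600/1190 = 24.034.
0.186·t = ln(24.034) = 3.1795, so t = 3.1795/0.186 = 17.094.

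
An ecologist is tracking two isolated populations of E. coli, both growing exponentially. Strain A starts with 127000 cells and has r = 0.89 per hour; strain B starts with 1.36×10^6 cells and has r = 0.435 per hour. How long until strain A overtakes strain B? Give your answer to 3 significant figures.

Set 127000·e^(0.89t) = 1.36×10^6·e^(0.435t).
e^((0.89 − 0.435)t) = 1.36×10^6/127000 → e^(0.455·t) = 10.709.
0.455·t = ln(10.709) = 2.3711, so t = 2.3711/0.455 = 5.2111.

5.21 hours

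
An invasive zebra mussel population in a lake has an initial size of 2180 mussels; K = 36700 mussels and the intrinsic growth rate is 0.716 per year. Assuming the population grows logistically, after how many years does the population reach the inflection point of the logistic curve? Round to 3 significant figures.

Logistic growth is fastest at N = K/2 = 18350.
A = (K − N₀)/N₀ = 15.835. Set K/(1 + A·e^(−rt)) = K/2 → A·e^(−rt) = 1.
e^(−0.716t) = 1/15.835 = 0.0631518, so t = ln(15.835)/0.716 = 2.7622/0.716 = 3.8578.

3.86 years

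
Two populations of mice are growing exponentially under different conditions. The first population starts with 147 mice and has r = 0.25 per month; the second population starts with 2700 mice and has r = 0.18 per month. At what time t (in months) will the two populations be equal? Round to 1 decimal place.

Set 147·e^(0.25t) = 2700·e^(0.18t).
e^((0.25 − 0.18)t) = 2700/147 → e^(0.07·t) = 18.367.
0.07·t = ln(18.367) = 2.9106, so t = 2.9106/0.07 = 41.58.

41.6 months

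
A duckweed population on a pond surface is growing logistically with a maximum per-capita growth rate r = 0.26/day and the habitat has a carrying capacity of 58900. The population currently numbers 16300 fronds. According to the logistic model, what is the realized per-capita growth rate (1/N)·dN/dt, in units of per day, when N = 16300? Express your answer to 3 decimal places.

0.188 per day

(1/N)·dN/dt = r(1 − N/K) = 0.26 × (1 − 16300/58900).
= 0.26 × 0.72326 = 0.18805.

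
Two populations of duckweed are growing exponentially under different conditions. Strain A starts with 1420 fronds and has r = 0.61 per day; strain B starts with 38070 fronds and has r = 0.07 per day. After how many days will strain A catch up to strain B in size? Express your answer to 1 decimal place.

Set 1420·e^(0.61t) = 38070·e^(0.07t).
e^((0.61 − 0.07)t) = 38070/1420 → e^(0.54·t) = 26.81.
0.54·t = ln(26.81) = 3.2888, so t = 3.2888/0.54 = 6.0903.

6.1 days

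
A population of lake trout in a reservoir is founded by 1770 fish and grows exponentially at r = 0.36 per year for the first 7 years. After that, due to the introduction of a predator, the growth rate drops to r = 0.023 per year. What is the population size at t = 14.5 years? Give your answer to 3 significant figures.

Phase 1: N(7) = 1770·e^(0.36×7) = 1770·e^2.52 = 21998.6.
Phase 2 runs for 14.5 − 7 = 7.5 years at r = 0.023.
N(14.5) = 21998.6·e^(0.023×7.5) = 21998.6·e^0.1725 = 26140.3.

26100 fish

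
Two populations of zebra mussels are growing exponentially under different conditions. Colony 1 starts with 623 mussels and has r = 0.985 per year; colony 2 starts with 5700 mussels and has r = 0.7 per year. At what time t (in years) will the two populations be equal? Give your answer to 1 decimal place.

7.8 years

Set 623·e^(0.985t) = 5700·e^(0.7t).
e^((0.985 − 0.7)t) = 5700/623 → e^(0.285·t) = 9.1493.
0.285·t = ln(9.1493) = 2.2137, so t = 2.2137/0.285 = 7.7673.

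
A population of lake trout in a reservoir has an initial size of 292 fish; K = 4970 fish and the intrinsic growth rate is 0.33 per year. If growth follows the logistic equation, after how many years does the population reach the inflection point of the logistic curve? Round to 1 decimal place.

8.4 years

Logistic growth is fastest at N = K/2 = 2485.
A = (K − N₀)/N₀ = 16.021. Set K/(1 + A·e^(−rt)) = K/2 → A·e^(−rt) = 1.
e^(−0.33t) = 1/16.021 = 0.0624198, so t = ln(16.021)/0.33 = 2.7739/0.33 = 8.4057.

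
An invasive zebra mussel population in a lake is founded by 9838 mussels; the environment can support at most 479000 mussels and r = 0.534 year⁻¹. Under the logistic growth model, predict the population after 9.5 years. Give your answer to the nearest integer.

A = (K − N₀)/N₀ = (479000 − 9838)/9838 = 47.689.
N(t) = K/(1 + A·e^(−rt)) = 479000/(1 + 47.689×e^(−0.534×9.5)).
e^(−5.073) = 0.0062636; denominator = 1 + 47.689×0.0062636 = 1.2987.
N = 479000/1.2987 = 368829.

368829 mussels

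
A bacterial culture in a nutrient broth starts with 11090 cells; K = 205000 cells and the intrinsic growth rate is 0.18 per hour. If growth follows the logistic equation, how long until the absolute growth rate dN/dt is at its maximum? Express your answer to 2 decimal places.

Logistic growth is fastest at N = K/2 = 102500.
A = (K − N₀)/N₀ = 17.485. Set K/(1 + A·e^(−rt)) = K/2 → A·e^(−rt) = 1.
e^(−0.18t) = 1/17.485 = 0.0571915, so t = ln(17.485)/0.18 = 2.8614/0.18 = 15.896.

15.90 hours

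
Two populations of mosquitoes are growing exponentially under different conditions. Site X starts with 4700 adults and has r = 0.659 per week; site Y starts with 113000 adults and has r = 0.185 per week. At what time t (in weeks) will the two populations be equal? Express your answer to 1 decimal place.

6.7 weeks

Set 4700·e^(0.659t) = 113000·e^(0.185t).
e^((0.659 − 0.185)t) = 113000/4700 → e^(0.474·t) = 24.043.
0.474·t = ln(24.043) = 3.1798, so t = 3.1798/0.474 = 6.7085.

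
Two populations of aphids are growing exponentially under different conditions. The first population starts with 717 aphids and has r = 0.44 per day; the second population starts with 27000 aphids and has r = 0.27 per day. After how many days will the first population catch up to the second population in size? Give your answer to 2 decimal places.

Set 717·e^(0.44t) = 27000·e^(0.27t).
e^((0.44 − 0.27)t) = 27000/717 → e^(0.17·t) = 37.657.
0.17·t = ln(37.657) = 3.6285, so t = 3.6285/0.17 = 21.344.

21.34 days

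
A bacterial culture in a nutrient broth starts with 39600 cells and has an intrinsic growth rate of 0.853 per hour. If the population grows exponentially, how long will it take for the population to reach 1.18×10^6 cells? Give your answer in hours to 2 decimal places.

3.98 hours

Set N₀·e^(rt) = 1.18×10^6: e^(0.853·t) = 1.18×10^6/39600 = 29.798.
0.853·t = ln(29.798) = 3.3944, so t = 3.3944/0.853 = 3.9794.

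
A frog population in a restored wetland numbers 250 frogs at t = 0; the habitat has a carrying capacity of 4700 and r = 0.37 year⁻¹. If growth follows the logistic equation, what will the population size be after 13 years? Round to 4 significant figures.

A = (K − N₀)/N₀ = (4700 − 250)/250 = 17.8.
N(t) = K/(1 + A·e^(−rt)) = 4700/(1 + 17.8×e^(−0.37×13)).
e^(−4.81) = 0.0081479; denominator = 1 + 17.8×0.0081479 = 1.145.
N = 4700/1.145 = 4104.69.

4105 frogs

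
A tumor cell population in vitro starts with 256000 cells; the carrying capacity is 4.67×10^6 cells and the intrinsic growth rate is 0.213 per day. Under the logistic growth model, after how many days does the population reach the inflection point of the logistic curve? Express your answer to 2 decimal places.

13.37 days

Logistic growth is fastest at N = K/2 = 2.335×10^6.
A = (K − N₀)/N₀ = 17.242. Set K/(1 + A·e^(−rt)) = K/2 → A·e^(−rt) = 1.
e^(−0.213t) = 1/17.242 = 0.0579973, so t = ln(17.242)/0.213 = 2.8474/0.213 = 13.368.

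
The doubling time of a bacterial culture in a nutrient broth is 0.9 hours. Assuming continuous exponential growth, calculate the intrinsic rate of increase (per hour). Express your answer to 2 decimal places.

0.77 per hour

r = ln(2)/t_d = 0.6931/0.9 = 0.77016.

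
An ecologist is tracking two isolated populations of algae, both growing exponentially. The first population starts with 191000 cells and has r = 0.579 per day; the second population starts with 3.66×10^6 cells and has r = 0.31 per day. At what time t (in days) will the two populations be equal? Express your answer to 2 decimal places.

Set 191000·e^(0.579t) = 3.66×10^6·e^(0.31t).
e^((0.579 − 0.31)t) = 3.66×10^6/191000 → e^(0.269·t) = 19.162.
0.269·t = ln(19.162) = 2.9529, so t = 2.9529/0.269 = 10.977.

10.98 days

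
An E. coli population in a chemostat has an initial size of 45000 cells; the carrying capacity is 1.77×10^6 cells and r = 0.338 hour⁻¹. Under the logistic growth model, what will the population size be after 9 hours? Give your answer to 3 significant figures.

A = (K − N₀)/N₀ = (1.77×10^6 − 45000)/45000 = 38.333.
N(t) = K/(1 + A·e^(−rt)) = 1.77×10^6/(1 + 38.333×e^(−0.338×9)).
e^(−3.042) = 0.047739; denominator = 1 + 38.333×0.047739 = 2.83.
N = 1.77×10^6/2.83 = 625440.

625000 cells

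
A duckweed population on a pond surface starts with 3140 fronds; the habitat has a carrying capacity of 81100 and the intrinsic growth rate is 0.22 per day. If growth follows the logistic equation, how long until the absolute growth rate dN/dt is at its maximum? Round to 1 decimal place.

Logistic growth is fastest at N = K/2 = 40550.
A = (K − N₀)/N₀ = 24.828. Set K/(1 + A·e^(−rt)) = K/2 → A·e^(−rt) = 1.
e^(−0.22t) = 1/24.828 = 0.0402771, so t = ln(24.828)/0.22 = 3.212/0.22 = 14.6.

14.6 days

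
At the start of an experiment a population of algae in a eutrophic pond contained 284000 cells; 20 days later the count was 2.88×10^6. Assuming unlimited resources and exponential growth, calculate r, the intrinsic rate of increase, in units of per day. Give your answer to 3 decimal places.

From N(t) = N₀·e^(rt): e^(r·20) = 2.88×10^6/284000 = 10.141.
r·20 = ln(10.141) = 2.3166, so r = 2.3166/20 = 0.11583.

0.116 per day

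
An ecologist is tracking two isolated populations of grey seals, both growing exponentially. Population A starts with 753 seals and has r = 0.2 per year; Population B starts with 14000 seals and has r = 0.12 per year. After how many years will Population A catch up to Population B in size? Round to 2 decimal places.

Set 753·e^(0.2t) = 14000·e^(0.12t).
e^((0.2 − 0.12)t) = 14000/753 → e^(0.08·t) = 18.592.
0.08·t = ln(18.592) = 2.9227, so t = 2.9227/0.08 = 36.534.

36.53 years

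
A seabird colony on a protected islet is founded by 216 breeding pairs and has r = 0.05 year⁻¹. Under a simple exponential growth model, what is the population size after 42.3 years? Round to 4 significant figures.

1791 breeding pairs

N(t) = N₀·e^(rt) = 216 × e^(0.05×42.3) = 216 × e^2.115.
e^2.115 ≈ 8.2896, so N ≈ 216 × 8.2896 = 1790.55.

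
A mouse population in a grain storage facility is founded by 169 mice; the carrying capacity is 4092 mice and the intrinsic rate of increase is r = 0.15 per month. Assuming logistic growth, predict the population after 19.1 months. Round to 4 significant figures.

A = (K − N₀)/N₀ = (4092 − 169)/169 = 23.213.
N(t) = K/(1 + A·e^(−rt)) = 4092/(1 + 23.213×e^(−0.15×19.1)).
e^(−2.865) = 0.056983; denominator = 1 + 23.213×0.056983 = 2.3228.
N = 4092/2.3228 = 1761.7.

1762 mice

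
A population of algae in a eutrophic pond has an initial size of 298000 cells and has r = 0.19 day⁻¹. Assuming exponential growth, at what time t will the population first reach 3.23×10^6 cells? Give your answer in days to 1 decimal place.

12.5 days

Set N₀·e^(rt) = 3.23×10^6: e^(0.19·t) = 3.23×10^6/298000 = 10.839.
0.19·t = ln(10.839) = 2.3831, so t = 2.3831/0.19 = 12.543.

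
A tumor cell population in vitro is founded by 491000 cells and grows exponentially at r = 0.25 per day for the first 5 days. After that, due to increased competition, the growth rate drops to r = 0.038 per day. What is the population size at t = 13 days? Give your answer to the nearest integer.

Phase 1: N(5) = 491000·e^(0.25×5) = 491000·e^1.25 = 1.713758×10^6.
Phase 2 runs for 13 − 5 = 8 days at r = 0.038.
N(13) = 1.713758×10^6·e^(0.038×8) = 1.713758×10^6·e^0.304 = 2.322604×10^6.

2322604 cells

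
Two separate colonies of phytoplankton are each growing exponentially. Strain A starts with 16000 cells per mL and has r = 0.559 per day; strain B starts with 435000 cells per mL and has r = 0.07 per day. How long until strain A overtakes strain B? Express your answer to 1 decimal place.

6.8 days

Set 16000·e^(0.559t) = 435000·e^(0.07t).
e^((0.559 − 0.07)t) = 435000/16000 → e^(0.489·t) = 27.188.
0.489·t = ln(27.188) = 3.3028, so t = 3.3028/0.489 = 6.7541.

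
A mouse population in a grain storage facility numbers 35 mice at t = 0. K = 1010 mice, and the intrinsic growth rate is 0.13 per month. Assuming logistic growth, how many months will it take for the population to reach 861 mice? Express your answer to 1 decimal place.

39.1 months

A = (K − N₀)/N₀ = (1010 − 35)/35 = 27.857.
Solve 1010/(1 + 27.857·e^(−0.13t)) = 861: 1 + 27.857·e^(−0.13t) = 1.1731, so e^(−0.13t) = 0.00621222.
−0.13·t = ln(0.00621222) = -5.0812, so t = 5.0812/0.13 = 39.086.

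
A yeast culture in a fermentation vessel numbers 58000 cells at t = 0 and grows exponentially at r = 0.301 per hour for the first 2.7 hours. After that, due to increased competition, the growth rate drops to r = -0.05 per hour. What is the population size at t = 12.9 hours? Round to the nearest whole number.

78503 cells

Phase 1: N(2.7) = 58000·e^(0.301×2.7) = 58000·e^0.8127 = 130731.
Phase 2 runs for 12.9 − 2.7 = 10.2 hours at r = -0.05.
N(12.9) = 130731·e^(-0.05×10.2) = 130731·e^-0.51 = 78503.5.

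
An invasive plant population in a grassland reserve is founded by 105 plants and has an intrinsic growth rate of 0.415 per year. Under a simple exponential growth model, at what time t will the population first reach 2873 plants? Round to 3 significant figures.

Set N₀·e^(rt) = 2873: e^(0.415·t) = 2873/105 = 27.362.
0.415·t = ln(27.362) = 3.3092, so t = 3.3092/0.415 = 7.9739.

7.97 years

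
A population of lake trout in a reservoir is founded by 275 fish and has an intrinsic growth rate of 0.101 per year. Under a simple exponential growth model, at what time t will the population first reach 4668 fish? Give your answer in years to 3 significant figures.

Set N₀·e^(rt) = 4668: e^(0.101·t) = 4668/275 = 16.975.
0.101·t = ln(16.975) = 2.8317, so t = 2.8317/0.101 = 28.037.

28.0 years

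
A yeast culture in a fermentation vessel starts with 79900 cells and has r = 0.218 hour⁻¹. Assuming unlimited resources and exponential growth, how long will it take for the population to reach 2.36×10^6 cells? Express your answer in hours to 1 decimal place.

Set N₀·e^(rt) = 2.36×10^6: e^(0.218·t) = 2.36×10^6/79900 = 29.537.
0.218·t = ln(29.537) = 3.3856, so t = 3.3856/0.218 = 15.53.

15.5 hours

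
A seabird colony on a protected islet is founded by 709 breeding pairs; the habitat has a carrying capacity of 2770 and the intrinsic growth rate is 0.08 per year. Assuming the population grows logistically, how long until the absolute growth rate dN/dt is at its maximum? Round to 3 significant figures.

13.3 years

Logistic growth is fastest at N = K/2 = 1385.
A = (K − N₀)/N₀ = 2.9069. Set K/(1 + A·e^(−rt)) = K/2 → A·e^(−rt) = 1.
e^(−0.08t) = 1/2.9069 = 0.344008, so t = ln(2.9069)/0.08 = 1.0671/0.08 = 13.339.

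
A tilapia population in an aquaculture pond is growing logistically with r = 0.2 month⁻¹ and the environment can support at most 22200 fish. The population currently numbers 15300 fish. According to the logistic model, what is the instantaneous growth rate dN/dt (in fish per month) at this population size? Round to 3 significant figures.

dN/dt = rN(1 − N/K) = 0.2 × 15300 × (1 − 15300/22200).
1 − 15300/22200 = 0.31081; dN/dt = 0.2 × 15300 × 0.31081 = 951.08.

951 fish per month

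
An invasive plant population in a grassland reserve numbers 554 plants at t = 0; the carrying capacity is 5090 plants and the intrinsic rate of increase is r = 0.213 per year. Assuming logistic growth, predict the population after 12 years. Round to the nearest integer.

3112 plants

A = (K − N₀)/N₀ = (5090 − 554)/554 = 8.1877.
N(t) = K/(1 + A·e^(−rt)) = 5090/(1 + 8.1877×e^(−0.213×12)).
e^(−2.556) = 0.077615; denominator = 1 + 8.1877×0.077615 = 1.6355.
N = 5090/1.6355 = 3112.22.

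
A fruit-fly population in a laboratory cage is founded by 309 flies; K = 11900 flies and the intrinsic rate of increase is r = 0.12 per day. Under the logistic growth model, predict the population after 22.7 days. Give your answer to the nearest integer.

A = (K − N₀)/N₀ = (11900 − 309)/309 = 37.511.
N(t) = K/(1 + A·e^(−rt)) = 11900/(1 + 37.511×e^(−0.12×22.7)).
e^(−2.724) = 0.065612; denominator = 1 + 37.511×0.065612 = 3.4612.
N = 11900/3.4612 = 3438.13.

3438 flies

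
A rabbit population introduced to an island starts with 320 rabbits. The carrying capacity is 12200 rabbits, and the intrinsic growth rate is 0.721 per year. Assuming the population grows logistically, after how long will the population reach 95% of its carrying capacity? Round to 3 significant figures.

A = (K − N₀)/N₀ = (12200 − 320)/320 = 37.125.
Solve 12200/(1 + 37.125·e^(−0.721t)) = 11590: 1 + 37.125·e^(−0.721t) = 1.0526, so e^(−0.721t) = 0.00141769.
−0.721·t = ln(0.00141769) = -6.5587, so t = 6.5587/0.721 = 9.0967.

9.10 years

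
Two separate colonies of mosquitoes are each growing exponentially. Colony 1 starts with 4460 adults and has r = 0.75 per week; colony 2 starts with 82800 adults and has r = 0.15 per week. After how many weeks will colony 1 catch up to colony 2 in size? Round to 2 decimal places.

4.87 weeks

Set 4460·e^(0.75t) = 82800·e^(0.15t).
e^((0.75 − 0.15)t) = 82800/4460 → e^(0.6·t) = 18.565.
0.6·t = ln(18.565) = 2.9213, so t = 2.9213/0.6 = 4.8688.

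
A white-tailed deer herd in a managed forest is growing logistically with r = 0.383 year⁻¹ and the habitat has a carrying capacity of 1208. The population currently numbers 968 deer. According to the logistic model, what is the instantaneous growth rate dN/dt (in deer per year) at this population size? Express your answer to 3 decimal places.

73.658 deer per year

dN/dt = rN(1 − N/K) = 0.383 × 968 × (1 − 968/1208).
1 − 968/1208 = 0.19868; dN/dt = 0.383 × 968 × 0.19868 = 73.658.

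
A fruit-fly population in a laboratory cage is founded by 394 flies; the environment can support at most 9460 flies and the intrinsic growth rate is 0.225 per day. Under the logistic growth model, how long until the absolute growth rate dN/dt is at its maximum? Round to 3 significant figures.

13.9 days

Logistic growth is fastest at N = K/2 = 4730.
A = (K − N₀)/N₀ = 23.01. Set K/(1 + A·e^(−rt)) = K/2 → A·e^(−rt) = 1.
e^(−0.225t) = 1/23.01 = 0.0434591, so t = ln(23.01)/0.225 = 3.1359/0.225 = 13.937.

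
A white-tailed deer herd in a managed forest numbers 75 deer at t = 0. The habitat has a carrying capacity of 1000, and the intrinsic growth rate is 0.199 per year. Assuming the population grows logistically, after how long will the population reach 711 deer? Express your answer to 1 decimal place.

A = (K − N₀)/N₀ = (1000 − 75)/75 = 12.333.
Solve 1000/(1 + 12.333·e^(−0.199t)) = 711: 1 + 12.333·e^(−0.199t) = 1.4065, so e^(−0.199t) = 0.032957.
−0.199·t = ln(0.032957) = -3.4126, so t = 3.4126/0.199 = 17.148.

17.1 years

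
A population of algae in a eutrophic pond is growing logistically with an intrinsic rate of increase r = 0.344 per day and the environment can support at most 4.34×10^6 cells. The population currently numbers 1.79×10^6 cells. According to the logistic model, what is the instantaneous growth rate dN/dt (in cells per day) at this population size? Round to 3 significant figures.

362000 cells per day

dN/dt = rN(1 − N/K) = 0.344 × 1.79×10^6 × (1 − 1.79×10^6/4.34×10^6).
1 − 1.79×10^6/4.34×10^6 = 0.58756; dN/dt = 0.344 × 1.79×10^6 × 0.58756 = 3.61794×10^5.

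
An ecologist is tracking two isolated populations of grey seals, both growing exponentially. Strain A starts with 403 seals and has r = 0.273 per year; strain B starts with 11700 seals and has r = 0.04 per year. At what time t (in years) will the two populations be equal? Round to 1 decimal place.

Set 403·e^(0.273t) = 11700·e^(0.04t).
e^((0.273 − 0.04)t) = 11700/403 → e^(0.233·t) = 29.032.
0.233·t = ln(29.032) = 3.3684, so t = 3.3684/0.233 = 14.457.

14.5 years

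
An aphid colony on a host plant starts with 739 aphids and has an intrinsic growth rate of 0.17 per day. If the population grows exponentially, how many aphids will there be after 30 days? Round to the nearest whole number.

N(t) = N₀·e^(rt) = 739 × e^(0.17×30) = 739 × e^5.1.
e^5.1 ≈ 164.02, so N ≈ 739 × 164.02 = 121212.

121212 aphids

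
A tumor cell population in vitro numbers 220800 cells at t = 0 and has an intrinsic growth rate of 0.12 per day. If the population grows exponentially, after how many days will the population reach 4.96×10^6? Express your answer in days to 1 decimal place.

Set N₀·e^(rt) = 4.96×10^6: e^(0.12·t) = 4.96×10^6/220800 = 22.464.
0.12·t = ln(22.464) = 3.1119, so t = 3.1119/0.12 = 25.933.

25.9 days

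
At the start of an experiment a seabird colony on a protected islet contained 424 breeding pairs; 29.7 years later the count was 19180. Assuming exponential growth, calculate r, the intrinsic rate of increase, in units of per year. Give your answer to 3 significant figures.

0.128 per year

From N(t) = N₀·e^(rt): e^(r·29.7) = 19180/424 = 45.236.
r·29.7 = ln(45.236) = 3.8119, so r = 3.8119/29.7 = 0.12835.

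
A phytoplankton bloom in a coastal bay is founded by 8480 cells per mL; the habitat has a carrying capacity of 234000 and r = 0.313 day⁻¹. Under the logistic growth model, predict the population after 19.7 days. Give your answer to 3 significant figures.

A = (K − N₀)/N₀ = (234000 − 8480)/8480 = 26.594.
N(t) = K/(1 + A·e^(−rt)) = 234000/(1 + 26.594×e^(−0.313×19.7)).
e^(−6.166) = 0.0020994; denominator = 1 + 26.594×0.0020994 = 1.0558.
N = 234000/1.0558 = 221626.

222000 cells per mL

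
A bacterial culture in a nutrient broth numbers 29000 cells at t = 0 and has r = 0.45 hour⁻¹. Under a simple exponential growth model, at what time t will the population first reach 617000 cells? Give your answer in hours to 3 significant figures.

Set N₀·e^(rt) = 617000: e^(0.45·t) = 617000/29000 = 21.276.
0.45·t = ln(21.276) = 3.0576, so t = 3.0576/0.45 = 6.7946.

6.79 hours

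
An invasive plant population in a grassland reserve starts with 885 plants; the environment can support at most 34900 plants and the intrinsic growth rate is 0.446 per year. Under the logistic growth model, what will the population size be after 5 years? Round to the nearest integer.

6799 plants

A = (K − N₀)/N₀ = (34900 − 885)/885 = 38.435.
N(t) = K/(1 + A·e^(−rt)) = 34900/(1 + 38.435×e^(−0.446×5)).
e^(−2.23) = 0.10753; denominator = 1 + 38.435×0.10753 = 5.1329.
N = 34900/5.1329 = 6799.33.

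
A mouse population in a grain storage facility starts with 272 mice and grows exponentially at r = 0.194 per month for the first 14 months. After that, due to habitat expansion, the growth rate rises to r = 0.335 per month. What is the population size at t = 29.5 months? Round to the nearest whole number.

739923 mice

Phase 1: N(14) = 272·e^(0.194×14) = 272·e^2.716 = 4112.56.
Phase 2 runs for 29.5 − 14 = 15.5 months at r = 0.335.
N(29.5) = 4112.56·e^(0.335×15.5) = 4112.56·e^5.192 = 739923.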